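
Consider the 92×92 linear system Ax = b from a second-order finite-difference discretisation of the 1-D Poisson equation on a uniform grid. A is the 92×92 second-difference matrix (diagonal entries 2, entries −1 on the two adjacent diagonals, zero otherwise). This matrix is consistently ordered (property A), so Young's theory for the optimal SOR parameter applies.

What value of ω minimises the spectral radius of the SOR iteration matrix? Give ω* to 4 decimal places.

ω* = 1.9347

With n=92, ρ(Jacobi) = cos(π/93) = 0.9994.
√(1 − cos²(π/93)) = sin(π/93) ≈ 0.03377.
ω* = 2 / (1 + 0.03377) = 2 / 1.03377 ≈ 1.9347.
ρ_SOR = ω* − 1 ≈ 0.9347.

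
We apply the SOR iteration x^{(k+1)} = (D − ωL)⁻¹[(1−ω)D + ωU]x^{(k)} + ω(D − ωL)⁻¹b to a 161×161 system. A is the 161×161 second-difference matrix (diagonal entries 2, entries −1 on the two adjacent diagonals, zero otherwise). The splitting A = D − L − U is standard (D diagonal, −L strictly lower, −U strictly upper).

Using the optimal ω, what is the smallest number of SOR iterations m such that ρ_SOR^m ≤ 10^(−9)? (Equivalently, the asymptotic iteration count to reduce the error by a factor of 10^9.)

m = 535

n=161: λ(B_J) = 1 − λ(A)/2 = cos(kπ/162); k=1 gives ρ_J = 0.9998120.
√(1−ρ_J²) = |sin(π/162)| = 0.0193913
Then 2/(1+√(1−ρ_J²)) = 2/(1+0.0193913); ω* = 2/1.0193913 = 1.9619551.
ρ_SOR = ω* − 1 = 1.9619551 − 1 = 0.9619551.
(0.9619551)^m ≤ 10^{−9}  ⇒  m·ln(0.9619551) ≤ −9·ln10  ⇒  m ≥ 534.278  ⇒  m = 535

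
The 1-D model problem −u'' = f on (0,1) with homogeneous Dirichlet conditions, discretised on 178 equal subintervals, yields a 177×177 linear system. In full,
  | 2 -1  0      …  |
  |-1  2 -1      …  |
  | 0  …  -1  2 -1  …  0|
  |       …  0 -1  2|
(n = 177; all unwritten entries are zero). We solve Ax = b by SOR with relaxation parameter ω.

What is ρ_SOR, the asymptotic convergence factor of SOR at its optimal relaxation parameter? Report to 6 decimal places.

B_J for the 177×177 system has eigenvalues cos(kπ/178); ρ_J = cos(π/178) = 0.999844.
√(1 − cos²(π/178)) = sin(π/178) ≈ 0.0176485.
ω* = 2/(1 + 0.0176485) = 2/1.0176485 = 1.965315.
and ρ(B_{ω*}) = 1.965315 − 1 = 0.965315.

ρ_SOR = 0.965315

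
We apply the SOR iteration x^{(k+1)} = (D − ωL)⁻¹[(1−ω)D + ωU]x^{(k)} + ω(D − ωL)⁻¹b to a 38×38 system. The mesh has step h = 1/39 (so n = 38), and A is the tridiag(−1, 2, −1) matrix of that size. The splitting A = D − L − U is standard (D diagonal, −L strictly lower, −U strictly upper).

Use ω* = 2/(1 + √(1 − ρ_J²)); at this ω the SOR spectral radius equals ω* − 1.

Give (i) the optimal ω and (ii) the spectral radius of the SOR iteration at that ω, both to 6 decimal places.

ω* = 1.851052, ρ_SOR = 0.851052

½·tridiag(1,0,1) at n=38: λ_k = cos(kπ/39); max |λ| at k=1 ⇒ ρ_J = cos(π/39) ≈ 0.996757.
root = sin(π/39) = 0.0804666  (since 1−cos² = sin²).
Then 2/(1+√(1−ρ_J²)) = 2/(1+0.0804666); ω* = 2/1.0804666 = 1.851052.
[ρ_SOR] ω* − 1 = 0.851052.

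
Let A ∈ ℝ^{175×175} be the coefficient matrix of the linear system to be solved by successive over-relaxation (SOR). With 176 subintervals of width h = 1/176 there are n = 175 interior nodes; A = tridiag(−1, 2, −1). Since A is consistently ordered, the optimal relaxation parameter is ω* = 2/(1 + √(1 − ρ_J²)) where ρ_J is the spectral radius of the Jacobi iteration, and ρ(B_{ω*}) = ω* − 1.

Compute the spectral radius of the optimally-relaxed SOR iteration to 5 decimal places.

ρ_SOR = 0.96493

With n=175, ρ(Jacobi) = cos(π/176) = 0.99984.
√(1−ρ_J²) simplifies to sin(π/176) = 0.017849.
[ω*] 2 ÷ (1 + 0.017849) = 2 ÷ 1.017849 = 1.96493.
ρ_SOR = ω* − 1 ≈ 0.96493.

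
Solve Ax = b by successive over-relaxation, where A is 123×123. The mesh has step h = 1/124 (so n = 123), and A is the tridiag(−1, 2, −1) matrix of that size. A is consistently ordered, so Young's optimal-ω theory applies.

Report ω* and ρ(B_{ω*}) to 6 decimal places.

ω* = 1.950586, ρ_SOR = 0.950586

½·tridiag(1,0,1) at n=123: λ_k = cos(kπ/124); max |λ| at k=1 ⇒ ρ_J = cos(π/124) ≈ 0.999679.
√(1−ρ_J²) = |sin(π/124)| = 0.0253327
[ω*] 2 ÷ (1 + 0.0253327) = 2 ÷ 1.0253327 = 1.950586.
ρ_SOR = ω* − 1 ≈ 0.950586.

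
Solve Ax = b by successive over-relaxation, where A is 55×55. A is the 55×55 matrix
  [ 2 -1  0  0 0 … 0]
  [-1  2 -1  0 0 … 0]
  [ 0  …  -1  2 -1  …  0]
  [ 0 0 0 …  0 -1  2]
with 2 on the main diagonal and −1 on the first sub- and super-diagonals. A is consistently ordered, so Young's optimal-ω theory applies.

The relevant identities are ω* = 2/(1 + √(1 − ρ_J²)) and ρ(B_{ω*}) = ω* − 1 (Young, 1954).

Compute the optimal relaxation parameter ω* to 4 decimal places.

ω* = 1.8938

With n=55, ρ(Jacobi) = cos(π/56) = 0.9984.
√(1−ρ_J²) = |sin(π/56)| = 0.05607
Then 2/(1+√(1−ρ_J²)) = 2/(1+0.05607); ω* = 2/1.05607 = 1.8938.
and ρ(B_{ω*}) = 1.8938 − 1 = 0.8938.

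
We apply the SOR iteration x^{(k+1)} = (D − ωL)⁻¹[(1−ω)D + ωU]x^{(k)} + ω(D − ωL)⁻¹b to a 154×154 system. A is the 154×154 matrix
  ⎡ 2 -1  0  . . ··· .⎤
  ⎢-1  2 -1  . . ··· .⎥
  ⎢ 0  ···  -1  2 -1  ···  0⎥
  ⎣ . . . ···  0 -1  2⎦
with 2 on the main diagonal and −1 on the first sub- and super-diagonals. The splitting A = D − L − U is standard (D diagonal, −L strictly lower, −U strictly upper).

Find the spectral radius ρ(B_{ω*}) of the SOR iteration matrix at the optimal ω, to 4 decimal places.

ρ_SOR = 0.9603

n=154: λ(B_J) = 1 − λ(A)/2 = cos(kπ/155); k=1 gives ρ_J = 0.9998.
1 − cos²(π/155) = sin²(π/155) ⇒ √(1−ρ_J²) = sin(π/155) = 0.02027.
ω* = 2/(1 + 0.02027) = 2/1.02027 = 1.9603.
ρ_SOR = ω* − 1 ≈ 0.9603.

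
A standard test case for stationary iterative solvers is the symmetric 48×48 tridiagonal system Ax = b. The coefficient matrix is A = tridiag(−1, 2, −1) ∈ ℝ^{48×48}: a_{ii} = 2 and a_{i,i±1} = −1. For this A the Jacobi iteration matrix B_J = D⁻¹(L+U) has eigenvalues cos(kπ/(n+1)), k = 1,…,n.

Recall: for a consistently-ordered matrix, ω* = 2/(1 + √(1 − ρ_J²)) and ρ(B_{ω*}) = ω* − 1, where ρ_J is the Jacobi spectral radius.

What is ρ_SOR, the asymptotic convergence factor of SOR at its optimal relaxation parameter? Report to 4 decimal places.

ρ_SOR = 0.8796

½·tridiag(1,0,1) at n=48: λ_k = cos(kπ/49); max |λ| at k=1 ⇒ ρ_J = cos(π/49) ≈ 0.9979.
√(1 − cos²(π/49)) = sin(π/49) ≈ 0.06407.
Then 2/(1+√(1−ρ_J²)) = 2/(1+0.06407); ω* = 2/1.06407 = 1.8796.
[ρ_SOR] ω* − 1 = 0.8796.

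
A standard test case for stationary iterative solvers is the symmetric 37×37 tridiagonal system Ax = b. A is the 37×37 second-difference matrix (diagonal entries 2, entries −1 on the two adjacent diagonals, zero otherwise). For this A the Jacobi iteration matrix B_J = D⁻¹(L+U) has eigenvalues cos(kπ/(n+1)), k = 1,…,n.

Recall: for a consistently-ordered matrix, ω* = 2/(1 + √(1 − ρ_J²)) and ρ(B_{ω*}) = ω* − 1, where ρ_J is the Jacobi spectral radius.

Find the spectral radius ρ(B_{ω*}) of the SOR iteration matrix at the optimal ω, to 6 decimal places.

ρ_J = max_k |cos(kπ/38)| = cos(π/38) = 0.996584
root = sin(π/38) = 0.0825793  (since 1−cos² = sin²).
ω* = 2/(1+0.0825793) = 1.847440
[ρ_SOR] ω* − 1 = 0.847440.

ρ_SOR = 0.847440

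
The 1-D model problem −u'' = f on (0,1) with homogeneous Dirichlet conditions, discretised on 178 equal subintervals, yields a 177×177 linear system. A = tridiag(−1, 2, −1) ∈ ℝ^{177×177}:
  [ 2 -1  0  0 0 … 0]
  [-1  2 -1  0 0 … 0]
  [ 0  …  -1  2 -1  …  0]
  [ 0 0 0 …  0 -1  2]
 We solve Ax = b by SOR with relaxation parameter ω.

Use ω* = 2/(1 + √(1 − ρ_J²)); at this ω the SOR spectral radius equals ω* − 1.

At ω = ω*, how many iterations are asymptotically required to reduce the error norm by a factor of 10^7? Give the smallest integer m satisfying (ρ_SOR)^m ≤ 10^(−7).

[ρ_J] n=177: ρ(B_J) = cos(π/(n+1)) = cos(π/178) = 0.9998443.
1 − cos²(π/178) = sin²(π/178) ⇒ √(1−ρ_J²) = sin(π/178) = 0.0176485.
ω* = 2 / (1 + 0.0176485) = 2 / 1.0176485 ≈ 1.9653151.
Hence ρ(B_{ω*}) = 1.9653151 − 1 = 0.9653151.
For 7 digits: m = 7·ln10 / (−ln 0.9653151) = 16.1181/0.0353007 = 456.594; round up → m = 457.

m = 457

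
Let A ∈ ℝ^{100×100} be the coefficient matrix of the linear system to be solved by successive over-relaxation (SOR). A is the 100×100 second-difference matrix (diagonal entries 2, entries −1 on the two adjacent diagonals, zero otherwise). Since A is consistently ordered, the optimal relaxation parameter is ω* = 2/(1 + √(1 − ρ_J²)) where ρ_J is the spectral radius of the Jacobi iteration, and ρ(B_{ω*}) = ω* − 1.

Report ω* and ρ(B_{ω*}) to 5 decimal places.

[ρ_J] n=100: ρ(B_J) = cos(π/(n+1)) = cos(π/101) = 0.99952.
1 − cos²(π/101) = sin²(π/101) ⇒ √(1−ρ_J²) = sin(π/101) = 0.031100.
Then 2/(1+√(1−ρ_J²)) = 2/(1+0.031100); ω* = 2/1.031100 = 1.93968.
At ω = 1.93968 every |λ(B_ω)| = ω−1, so ρ_SOR = 0.93968.

ω* = 1.93968, ρ_SOR = 0.93968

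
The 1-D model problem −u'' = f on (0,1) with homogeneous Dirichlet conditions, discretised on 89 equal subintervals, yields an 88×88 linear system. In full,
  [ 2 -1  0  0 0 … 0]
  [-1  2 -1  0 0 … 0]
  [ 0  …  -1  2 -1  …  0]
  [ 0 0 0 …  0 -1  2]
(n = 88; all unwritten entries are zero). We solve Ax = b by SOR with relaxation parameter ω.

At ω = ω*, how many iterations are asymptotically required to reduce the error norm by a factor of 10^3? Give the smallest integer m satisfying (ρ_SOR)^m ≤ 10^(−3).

m = 98

ρ_J = max_k |cos(kπ/89)| = cos(π/89) = 0.9993771
√(1−ρ_J²) = |sin(π/89)| = 0.0352915
So ω* = 2/1.0352915 = 1.9318231 (Young).
ρ_SOR = ω* − 1 ≈ 0.9318231.
m ≥ 3·ln10 / (−ln 0.9318231) = 97.827; smallest integer m = 98.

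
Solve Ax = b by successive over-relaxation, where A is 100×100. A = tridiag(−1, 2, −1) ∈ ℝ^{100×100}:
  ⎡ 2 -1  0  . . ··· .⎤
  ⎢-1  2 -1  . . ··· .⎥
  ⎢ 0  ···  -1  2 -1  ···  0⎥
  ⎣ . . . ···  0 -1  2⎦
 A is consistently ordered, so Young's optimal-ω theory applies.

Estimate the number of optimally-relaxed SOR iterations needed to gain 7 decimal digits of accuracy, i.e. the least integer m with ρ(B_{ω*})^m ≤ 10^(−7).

m = 260

B_J for the 100×100 system has eigenvalues cos(kπ/101); ρ_J = cos(π/101) = 0.9995163.
root = sin(π/101) = 0.0310999  (since 1−cos² = sin²).
ω* = 2/(1 + 0.0310999) = 2/1.0310999 = 1.9396763.
and ρ(B_{ω*}) = 1.9396763 − 1 = 0.9396763.
For 7 digits: m = 7·ln10 / (−ln 0.9396763) = 16.1181/0.0622198 = 259.051; round up → m = 260.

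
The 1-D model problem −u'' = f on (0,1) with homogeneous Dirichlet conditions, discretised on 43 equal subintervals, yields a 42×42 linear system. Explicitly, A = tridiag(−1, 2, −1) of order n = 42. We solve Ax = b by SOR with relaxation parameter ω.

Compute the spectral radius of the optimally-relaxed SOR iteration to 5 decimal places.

[ρ_J] n=42: ρ(B_J) = cos(π/(n+1)) = cos(π/43) = 0.99733.
√(1−ρ_J²) = |sin(π/43)| = 0.072995
ω* = 2 / (1 + 0.072995) = 2 / 1.072995 ≈ 1.86394.
ρ_SOR = ω* − 1 = 1.86394 − 1 = 0.86394.

ρ_SOR = 0.86394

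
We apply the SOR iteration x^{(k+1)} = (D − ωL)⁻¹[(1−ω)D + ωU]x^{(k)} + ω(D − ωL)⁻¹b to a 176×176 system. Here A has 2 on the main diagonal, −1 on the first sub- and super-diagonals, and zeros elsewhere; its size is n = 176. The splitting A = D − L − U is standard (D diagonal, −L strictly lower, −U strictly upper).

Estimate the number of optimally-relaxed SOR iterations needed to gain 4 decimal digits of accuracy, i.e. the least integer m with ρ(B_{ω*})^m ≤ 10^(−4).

m = 260

B_J for the 176×176 system has eigenvalues cos(kπ/177); ρ_J = cos(π/177) = 0.9998425.
1 − cos²(π/177) = sin²(π/177) ⇒ √(1−ρ_J²) = sin(π/177) = 0.0177482.
ω* = 2/(1+0.0177482) = 1.9651226
ρ_SOR = ω* − 1 = 1.9651226 − 1 = 0.9651226.
m ≥ 4·ln10 / (−ln 0.9651226) = 259.445; smallest integer m = 260.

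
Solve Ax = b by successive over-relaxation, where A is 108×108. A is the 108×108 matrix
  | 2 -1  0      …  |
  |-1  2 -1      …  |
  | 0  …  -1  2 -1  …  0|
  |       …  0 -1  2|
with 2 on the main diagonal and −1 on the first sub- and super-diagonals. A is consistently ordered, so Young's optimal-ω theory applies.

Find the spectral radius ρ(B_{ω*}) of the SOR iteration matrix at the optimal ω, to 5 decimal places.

ρ_SOR = 0.94398

n=108: λ(B_J) = 1 − λ(A)/2 = cos(kπ/109); k=1 gives ρ_J = 0.99958.
1 − cos²(π/109) = sin²(π/109) ⇒ √(1−ρ_J²) = sin(π/109) = 0.028818.
Then 2/(1+√(1−ρ_J²)) = 2/(1+0.028818); ω* = 2/1.028818 = 1.94398.
ρ_SOR = ω* − 1 ≈ 0.94398.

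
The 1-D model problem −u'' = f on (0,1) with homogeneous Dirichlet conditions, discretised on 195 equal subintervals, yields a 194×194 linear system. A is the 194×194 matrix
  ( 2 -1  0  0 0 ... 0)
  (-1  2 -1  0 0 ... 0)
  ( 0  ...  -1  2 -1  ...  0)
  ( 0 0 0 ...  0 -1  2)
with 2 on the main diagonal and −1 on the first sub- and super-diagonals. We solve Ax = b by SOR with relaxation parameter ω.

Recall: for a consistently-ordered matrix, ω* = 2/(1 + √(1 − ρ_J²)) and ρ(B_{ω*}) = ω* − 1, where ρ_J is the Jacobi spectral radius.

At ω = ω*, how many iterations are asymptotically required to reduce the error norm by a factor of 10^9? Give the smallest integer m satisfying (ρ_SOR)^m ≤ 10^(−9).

m = 644

[ρ_J] n=194: ρ(B_J) = cos(π/(n+1)) = cos(π/195) = 0.9998702.
√(1−ρ_J²) = |sin(π/195)| = 0.0161100
ω* = 2/(1 + 0.0161100) = 2/1.0161100 = 1.9682908.
and ρ(B_{ω*}) = 1.9682908 − 1 = 0.9682908.
9·ln10 = 20.7233; −ln(0.9682908) = 0.0322228; m = ⌈20.7233/0.0322228⌉ = ⌈643.125⌉ = 644.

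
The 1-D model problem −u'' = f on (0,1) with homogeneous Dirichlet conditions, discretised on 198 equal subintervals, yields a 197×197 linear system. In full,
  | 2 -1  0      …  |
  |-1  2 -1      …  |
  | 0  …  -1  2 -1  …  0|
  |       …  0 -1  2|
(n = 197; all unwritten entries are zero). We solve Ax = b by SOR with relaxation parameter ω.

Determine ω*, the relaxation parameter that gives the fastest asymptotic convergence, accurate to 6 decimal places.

ρ_J = max_k |cos(kπ/198)| = cos(π/198) = 0.999874
√(1 − cos²(π/198)) = sin(π/198) ≈ 0.0158660.
ω* = 2/(1 + 0.0158660) = 2/1.0158660 = 1.968764.
ρ(B_{ω*}) = ω*−1 = 0.968764

ω* = 1.968764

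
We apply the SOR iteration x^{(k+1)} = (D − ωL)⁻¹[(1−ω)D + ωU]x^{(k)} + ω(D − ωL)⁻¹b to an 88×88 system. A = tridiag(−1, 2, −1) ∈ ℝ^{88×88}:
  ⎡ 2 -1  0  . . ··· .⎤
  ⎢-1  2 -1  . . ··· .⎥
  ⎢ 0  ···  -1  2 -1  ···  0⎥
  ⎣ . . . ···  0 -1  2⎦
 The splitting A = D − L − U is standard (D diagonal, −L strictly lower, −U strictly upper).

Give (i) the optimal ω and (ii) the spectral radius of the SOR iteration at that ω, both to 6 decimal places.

½·tridiag(1,0,1) at n=88: λ_k = cos(kπ/89); max |λ| at k=1 ⇒ ρ_J = cos(π/89) ≈ 0.999377.
root = sin(π/89) = 0.0352915  (since 1−cos² = sin²).
[ω*] 2 ÷ (1 + 0.0352915) = 2 ÷ 1.0352915 = 1.931823.
At ω = 1.931823 every |λ(B_ω)| = ω−1, so ρ_SOR = 0.931823.

ω* = 1.931823, ρ_SOR = 0.931823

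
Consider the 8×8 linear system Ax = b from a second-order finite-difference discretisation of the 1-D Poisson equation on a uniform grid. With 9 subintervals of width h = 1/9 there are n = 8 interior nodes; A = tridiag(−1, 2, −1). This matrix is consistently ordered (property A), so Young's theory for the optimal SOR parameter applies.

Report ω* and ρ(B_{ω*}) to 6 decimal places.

ω* = 1.490291, ρ_SOR = 0.490291

With n=8, ρ(Jacobi) = cos(π/9) = 0.939693.
√(1 − cos²(π/9)) = sin(π/9) ≈ 0.3420201.
So ω* = 2/1.3420201 = 1.490291 (Young).
ρ_SOR = ω* − 1 ≈ 0.490291.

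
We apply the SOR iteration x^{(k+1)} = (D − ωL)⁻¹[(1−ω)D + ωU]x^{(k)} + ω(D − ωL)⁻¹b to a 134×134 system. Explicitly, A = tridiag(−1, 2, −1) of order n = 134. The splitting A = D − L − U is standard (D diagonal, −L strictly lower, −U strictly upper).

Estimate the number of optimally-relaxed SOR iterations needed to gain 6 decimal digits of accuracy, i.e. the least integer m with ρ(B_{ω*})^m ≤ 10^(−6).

spectrum of D⁻¹(L+U) = {cos(kπ/135) : 1≤k≤134}; ρ_J = cos(π/135) = 0.9997292.
1 − cos²(π/135) = sin²(π/135) ⇒ √(1−ρ_J²) = sin(π/135) = 0.0232690.
ω* = 2/(1 + 0.0232690) = 2/1.0232690 = 1.9545203.
Hence ρ(B_{ω*}) = 1.9545203 − 1 = 0.9545203.
6·ln10 = 13.8155; −ln(0.9545203) = 0.0465464; m = ⌈13.8155/0.0465464⌉ = ⌈296.811⌉ = 297.

m = 297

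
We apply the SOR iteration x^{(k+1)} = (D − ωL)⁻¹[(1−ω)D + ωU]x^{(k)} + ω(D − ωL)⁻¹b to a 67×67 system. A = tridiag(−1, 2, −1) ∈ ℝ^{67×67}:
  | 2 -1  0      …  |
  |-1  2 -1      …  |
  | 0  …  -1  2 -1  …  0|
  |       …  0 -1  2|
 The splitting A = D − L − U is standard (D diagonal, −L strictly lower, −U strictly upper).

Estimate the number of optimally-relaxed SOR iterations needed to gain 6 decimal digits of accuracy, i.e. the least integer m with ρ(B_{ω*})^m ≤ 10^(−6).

spectrum of D⁻¹(L+U) = {cos(kπ/68) : 1≤k≤67}; ρ_J = cos(π/68) = 0.9989330.
√(1 − cos²(π/68)) = sin(π/68) ≈ 0.0461835.
ω* = 2/(1 + 0.0461835) = 2/1.0461835 = 1.9117105.
[ρ_SOR] ω* − 1 = 0.9117105.
m ≥ 6·ln10 / (−ln 0.9117105) = 149.465; smallest integer m = 150.

m = 150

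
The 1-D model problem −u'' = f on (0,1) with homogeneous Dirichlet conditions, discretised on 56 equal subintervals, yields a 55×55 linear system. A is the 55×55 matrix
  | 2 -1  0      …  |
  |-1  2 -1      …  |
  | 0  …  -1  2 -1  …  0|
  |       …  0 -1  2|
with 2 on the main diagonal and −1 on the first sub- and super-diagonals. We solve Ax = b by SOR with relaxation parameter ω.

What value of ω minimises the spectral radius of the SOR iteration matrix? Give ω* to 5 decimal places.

B_J for the 55×55 system has eigenvalues cos(kπ/56); ρ_J = cos(π/56) = 0.99843.
1 − cos²(π/56) = sin²(π/56) ⇒ √(1−ρ_J²) = sin(π/56) = 0.056070.
ω* = 2 / (1 + 0.056070) = 2 / 1.056070 ≈ 1.89381.
[ρ_SOR] ω* − 1 = 0.89381.

ω* = 1.89381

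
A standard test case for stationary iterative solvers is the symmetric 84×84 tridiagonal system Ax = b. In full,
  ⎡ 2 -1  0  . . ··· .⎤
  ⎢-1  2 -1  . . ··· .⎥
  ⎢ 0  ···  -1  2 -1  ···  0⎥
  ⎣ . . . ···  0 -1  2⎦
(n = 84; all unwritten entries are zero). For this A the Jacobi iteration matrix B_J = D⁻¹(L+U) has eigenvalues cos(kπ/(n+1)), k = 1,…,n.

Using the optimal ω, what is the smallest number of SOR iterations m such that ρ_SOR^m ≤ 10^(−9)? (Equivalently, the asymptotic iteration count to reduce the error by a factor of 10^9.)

spectrum of D⁻¹(L+U) = {cos(kπ/85) : 1≤k≤84}; ρ_J = cos(π/85) = 0.9993171.
√(1−ρ_J²) simplifies to sin(π/85) = 0.0369515.
Then 2/(1+√(1−ρ_J²)) = 2/(1+0.0369515); ω* = 2/1.0369515 = 1.9287305.
ρ_SOR = ω* − 1 ≈ 0.9287305.
For 9 digits: m = 9·ln10 / (−ln 0.9287305) = 20.7233/0.0739367 = 280.284; round up → m = 281.

m = 281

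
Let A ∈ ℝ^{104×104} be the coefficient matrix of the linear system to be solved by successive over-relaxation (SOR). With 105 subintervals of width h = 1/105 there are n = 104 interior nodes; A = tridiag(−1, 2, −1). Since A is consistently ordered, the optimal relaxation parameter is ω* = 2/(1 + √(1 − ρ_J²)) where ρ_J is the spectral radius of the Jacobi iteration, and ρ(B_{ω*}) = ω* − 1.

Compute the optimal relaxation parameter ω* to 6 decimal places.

ω* = 1.941907

B_J for the 104×104 system has eigenvalues cos(kπ/105); ρ_J = cos(π/105) = 0.999552.
√(1−ρ_J²) simplifies to sin(π/105) = 0.0299155.
ω* = 2/(1+0.0299155) = 1.941907
ρ_SOR = ω* − 1 ≈ 0.941907.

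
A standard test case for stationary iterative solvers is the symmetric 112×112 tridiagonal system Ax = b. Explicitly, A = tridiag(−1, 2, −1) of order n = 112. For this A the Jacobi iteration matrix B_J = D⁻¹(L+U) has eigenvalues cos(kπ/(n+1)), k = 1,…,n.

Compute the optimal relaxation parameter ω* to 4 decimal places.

ω* = 1.9459

B_J for the 112×112 system has eigenvalues cos(kπ/113); ρ_J = cos(π/113) = 0.9996.
1 − cos²(π/113) = sin²(π/113) ⇒ √(1−ρ_J²) = sin(π/113) = 0.02780.
ω* = 2 / (1 + 0.02780) = 2 / 1.02780 ≈ 1.9459.
Hence ρ(B_{ω*}) = 1.9459 − 1 = 0.9459.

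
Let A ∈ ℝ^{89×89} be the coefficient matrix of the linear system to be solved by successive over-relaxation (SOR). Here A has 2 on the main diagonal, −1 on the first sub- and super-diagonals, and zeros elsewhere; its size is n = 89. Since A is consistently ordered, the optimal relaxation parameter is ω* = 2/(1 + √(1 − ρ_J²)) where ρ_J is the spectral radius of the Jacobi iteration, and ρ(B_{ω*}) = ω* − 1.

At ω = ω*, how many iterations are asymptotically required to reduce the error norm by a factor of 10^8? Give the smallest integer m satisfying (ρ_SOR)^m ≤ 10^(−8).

m = 264

With n=89, ρ(Jacobi) = cos(π/90) = 0.9993908.
√(1 − cos²(π/90)) = sin(π/90) ≈ 0.0348995.
So ω* = 2/1.0348995 = 1.9325548 (Young).
ρ_SOR = ω* − 1 = 1.9325548 − 1 = 0.9325548.
m ≥ 8·ln10 / (−ln 0.9325548) = 263.803; smallest integer m = 264.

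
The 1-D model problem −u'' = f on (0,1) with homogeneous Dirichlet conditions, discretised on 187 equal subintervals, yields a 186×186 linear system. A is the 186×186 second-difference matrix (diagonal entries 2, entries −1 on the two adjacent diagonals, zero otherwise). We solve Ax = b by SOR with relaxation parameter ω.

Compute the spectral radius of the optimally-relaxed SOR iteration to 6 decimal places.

ρ_SOR = 0.966957

With n=186, ρ(Jacobi) = cos(π/187) = 0.999859.
√(1−ρ_J²) = |sin(π/187)| = 0.0167992
So ω* = 2/1.0167992 = 1.966957 (Young).
At ω = 1.966957 every |λ(B_ω)| = ω−1, so ρ_SOR = 0.966957.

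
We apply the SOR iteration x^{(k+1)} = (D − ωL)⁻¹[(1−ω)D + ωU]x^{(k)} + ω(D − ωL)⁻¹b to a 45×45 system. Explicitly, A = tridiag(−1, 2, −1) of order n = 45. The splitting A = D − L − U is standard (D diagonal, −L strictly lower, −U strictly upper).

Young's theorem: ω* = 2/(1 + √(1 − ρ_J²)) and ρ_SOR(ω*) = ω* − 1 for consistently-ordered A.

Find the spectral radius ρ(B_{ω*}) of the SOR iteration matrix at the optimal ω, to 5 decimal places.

ρ_SOR = 0.87223

[ρ_J] n=45: ρ(B_J) = cos(π/(n+1)) = cos(π/46) = 0.99767.
√(1−ρ_J²) simplifies to sin(π/46) = 0.068242.
ω* = 2 / (1 + 0.068242) = 2 / 1.068242 ≈ 1.87223.
Hence ρ(B_{ω*}) = 1.87223 − 1 = 0.87223.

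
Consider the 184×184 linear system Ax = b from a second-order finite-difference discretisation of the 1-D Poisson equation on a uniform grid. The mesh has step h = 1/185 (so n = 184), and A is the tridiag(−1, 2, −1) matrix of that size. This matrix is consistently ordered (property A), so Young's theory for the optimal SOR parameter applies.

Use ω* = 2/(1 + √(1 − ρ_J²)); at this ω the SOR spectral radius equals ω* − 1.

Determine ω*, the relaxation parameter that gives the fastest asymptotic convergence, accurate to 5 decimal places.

½·tridiag(1,0,1) at n=184: λ_k = cos(kπ/185); max |λ| at k=1 ⇒ ρ_J = cos(π/185) ≈ 0.99986.
√(1−ρ_J²) = |sin(π/185)| = 0.016981
ω* = 2/(1 + 0.016981) = 2/1.016981 = 1.96661.
ρ_SOR = ω* − 1 ≈ 0.96661.

ω* = 1.96661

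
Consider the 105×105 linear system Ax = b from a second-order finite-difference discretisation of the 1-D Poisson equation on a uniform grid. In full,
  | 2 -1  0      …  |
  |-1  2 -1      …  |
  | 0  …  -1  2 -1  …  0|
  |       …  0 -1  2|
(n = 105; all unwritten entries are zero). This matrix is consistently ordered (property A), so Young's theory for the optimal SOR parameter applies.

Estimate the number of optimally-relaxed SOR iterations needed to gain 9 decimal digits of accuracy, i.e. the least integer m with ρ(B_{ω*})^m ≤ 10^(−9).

B_J for the 105×105 system has eigenvalues cos(kπ/106); ρ_J = cos(π/106) = 0.9995608.
√(1−ρ_J²) simplifies to sin(π/106) = 0.0296333.
ω* = 2/(1 + 0.0296333) = 2/1.0296333 = 1.9424391.
and ρ(B_{ω*}) = 1.9424391 − 1 = 0.9424391.
For 9 digits: m = 9·ln10 / (−ln 0.9424391) = 20.7233/0.059284 = 349.560; round up → m = 350.

m = 350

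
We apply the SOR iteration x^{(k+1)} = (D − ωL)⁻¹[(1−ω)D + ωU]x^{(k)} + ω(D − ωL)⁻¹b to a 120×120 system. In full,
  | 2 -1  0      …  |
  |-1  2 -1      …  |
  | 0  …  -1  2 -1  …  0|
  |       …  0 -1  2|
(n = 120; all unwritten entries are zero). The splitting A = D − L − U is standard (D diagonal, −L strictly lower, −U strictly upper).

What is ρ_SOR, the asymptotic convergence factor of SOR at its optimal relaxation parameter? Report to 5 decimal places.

ρ_J = max_k |cos(kπ/121)| = cos(π/121) = 0.99966
√(1 − cos²(π/121)) = sin(π/121) ≈ 0.025961.
So ω* = 2/1.025961 = 1.94939 (Young).
Hence ρ(B_{ω*}) = 1.94939 − 1 = 0.94939.

ρ_SOR = 0.94939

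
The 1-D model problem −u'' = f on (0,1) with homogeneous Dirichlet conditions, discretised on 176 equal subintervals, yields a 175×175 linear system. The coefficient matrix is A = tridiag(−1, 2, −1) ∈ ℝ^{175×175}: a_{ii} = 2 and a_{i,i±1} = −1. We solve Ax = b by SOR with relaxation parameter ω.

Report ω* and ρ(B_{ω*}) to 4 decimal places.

ω* = 1.9649, ρ_SOR = 0.9649

ρ_J = max_k |cos(kπ/176)| = cos(π/176) = 0.9998
√(1−ρ_J²) simplifies to sin(π/176) = 0.01785.
ω* = 2/(1+0.01785) = 1.9649
ρ(B_{ω*}) = ω*−1 = 0.9649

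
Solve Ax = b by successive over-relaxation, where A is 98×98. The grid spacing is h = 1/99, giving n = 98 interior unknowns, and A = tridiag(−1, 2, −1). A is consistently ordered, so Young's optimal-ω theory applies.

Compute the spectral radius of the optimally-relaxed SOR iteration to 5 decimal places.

[ρ_J] n=98: ρ(B_J) = cos(π/(n+1)) = cos(π/99) = 0.99950.
root = sin(π/99) = 0.031728  (since 1−cos² = sin²).
ω* = 2/(1+0.031728) = 1.93850
ρ_SOR = ω* − 1 = 1.93850 − 1 = 0.93850.

ρ_SOR = 0.93850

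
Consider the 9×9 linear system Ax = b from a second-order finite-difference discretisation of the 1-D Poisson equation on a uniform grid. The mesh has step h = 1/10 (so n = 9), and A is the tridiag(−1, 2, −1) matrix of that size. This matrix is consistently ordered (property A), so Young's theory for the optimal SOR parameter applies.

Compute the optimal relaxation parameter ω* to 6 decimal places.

ω* = 1.527864

spectrum of D⁻¹(L+U) = {cos(kπ/10) : 1≤k≤9}; ρ_J = cos(π/10) = 0.951057.
1 − cos²(π/10) = sin²(π/10) ⇒ √(1−ρ_J²) = sin(π/10) = 0.3090170.
Then 2/(1+√(1−ρ_J²)) = 2/(1+0.3090170); ω* = 2/1.3090170 = 1.527864.
and ρ(B_{ω*}) = 1.527864 − 1 = 0.527864.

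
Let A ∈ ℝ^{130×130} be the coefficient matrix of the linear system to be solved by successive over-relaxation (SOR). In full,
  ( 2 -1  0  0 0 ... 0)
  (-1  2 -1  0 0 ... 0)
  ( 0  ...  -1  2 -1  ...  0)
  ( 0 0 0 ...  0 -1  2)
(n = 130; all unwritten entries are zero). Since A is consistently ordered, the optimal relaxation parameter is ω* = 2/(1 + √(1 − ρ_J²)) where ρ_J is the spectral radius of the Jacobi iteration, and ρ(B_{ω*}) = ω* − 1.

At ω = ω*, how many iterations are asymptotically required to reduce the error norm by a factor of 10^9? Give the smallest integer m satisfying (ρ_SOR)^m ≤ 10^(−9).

m = 433

B_J for the 130×130 system has eigenvalues cos(kπ/131); ρ_J = cos(π/131) = 0.9997125.
√(1−ρ_J²) simplifies to sin(π/131) = 0.0239793.
Then 2/(1+√(1−ρ_J²)) = 2/(1+0.0239793); ω* = 2/1.0239793 = 1.9531645.
ρ_SOR = ω* − 1 ≈ 0.9531645.
(0.9531645)^m ≤ 10^{−9}  ⇒  m·ln(0.9531645) ≤ −9·ln10  ⇒  m ≥ 432.025  ⇒  m = 433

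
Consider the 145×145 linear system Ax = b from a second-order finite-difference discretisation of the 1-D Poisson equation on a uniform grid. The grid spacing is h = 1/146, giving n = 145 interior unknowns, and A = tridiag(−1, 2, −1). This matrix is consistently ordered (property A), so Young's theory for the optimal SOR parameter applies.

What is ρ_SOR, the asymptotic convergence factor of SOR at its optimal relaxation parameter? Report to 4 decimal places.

ρ_J = max_k |cos(kπ/146)| = cos(π/146) = 0.9998
√(1 − cos²(π/146)) = sin(π/146) ≈ 0.02152.
Then 2/(1+√(1−ρ_J²)) = 2/(1+0.02152); ω* = 2/1.02152 = 1.9579.
and ρ(B_{ω*}) = 1.9579 − 1 = 0.9579.

ρ_SOR = 0.9579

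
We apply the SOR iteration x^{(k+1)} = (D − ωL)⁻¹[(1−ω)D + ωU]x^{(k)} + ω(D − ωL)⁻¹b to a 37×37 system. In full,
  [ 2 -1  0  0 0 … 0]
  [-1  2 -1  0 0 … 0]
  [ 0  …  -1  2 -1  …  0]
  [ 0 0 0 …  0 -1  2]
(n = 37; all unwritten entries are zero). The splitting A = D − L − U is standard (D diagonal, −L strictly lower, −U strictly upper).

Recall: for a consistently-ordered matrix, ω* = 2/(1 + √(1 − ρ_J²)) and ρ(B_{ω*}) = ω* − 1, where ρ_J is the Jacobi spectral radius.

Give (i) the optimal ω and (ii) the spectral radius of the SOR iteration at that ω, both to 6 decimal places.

ω* = 1.847440, ρ_SOR = 0.847440

½·tridiag(1,0,1) at n=37: λ_k = cos(kπ/38); max |λ| at k=1 ⇒ ρ_J = cos(π/38) ≈ 0.996584.
√(1−ρ_J²) simplifies to sin(π/38) = 0.0825793.
Young: ω* = 2/(1+√(1−ρ_J²)) = 2/(1+0.0825793) = 2/1.0825793 = 1.847440.
and ρ(B_{ω*}) = 1.847440 − 1 = 0.847440.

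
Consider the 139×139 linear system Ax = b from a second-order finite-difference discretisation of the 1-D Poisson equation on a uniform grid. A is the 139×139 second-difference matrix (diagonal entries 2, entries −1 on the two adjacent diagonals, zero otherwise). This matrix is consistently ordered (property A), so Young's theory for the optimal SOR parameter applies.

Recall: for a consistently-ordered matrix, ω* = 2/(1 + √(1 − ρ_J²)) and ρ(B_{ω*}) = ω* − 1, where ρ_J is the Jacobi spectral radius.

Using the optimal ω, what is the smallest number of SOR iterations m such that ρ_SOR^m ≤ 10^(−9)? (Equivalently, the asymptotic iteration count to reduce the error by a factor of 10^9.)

m = 462

[ρ_J] n=139: ρ(B_J) = cos(π/(n+1)) = cos(π/140) = 0.9997482.
√(1 − cos²(π/140)) = sin(π/140) ≈ 0.0224381.
[ω*] 2 ÷ (1 + 0.0224381) = 2 ÷ 1.0224381 = 1.9561086.
ρ_SOR = ω* − 1 = 1.9561086 − 1 = 0.9561086.
ρ_SOR^m ≤ 10^(−9) ⇔ m ≥ 9·ln10/(−ln 0.9561086) = 20.7233/0.0448838 = 461.710; m = ⌈461.710⌉ = 462.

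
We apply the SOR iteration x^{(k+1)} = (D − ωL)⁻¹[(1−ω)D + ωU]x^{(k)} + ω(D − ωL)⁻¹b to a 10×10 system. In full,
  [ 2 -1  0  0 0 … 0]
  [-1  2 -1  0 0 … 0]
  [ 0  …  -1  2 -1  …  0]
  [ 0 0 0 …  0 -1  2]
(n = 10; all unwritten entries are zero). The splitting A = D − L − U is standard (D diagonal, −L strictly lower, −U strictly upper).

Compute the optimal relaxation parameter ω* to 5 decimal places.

ρ_J = max_k |cos(kπ/11)| = cos(π/11) = 0.95949
√(1−ρ_J²) = |sin(π/11)| = 0.281733
ω* = 2/(1+0.281733) = 1.56039
ρ(B_{ω*}) = ω*−1 = 0.56039

ω* = 1.56039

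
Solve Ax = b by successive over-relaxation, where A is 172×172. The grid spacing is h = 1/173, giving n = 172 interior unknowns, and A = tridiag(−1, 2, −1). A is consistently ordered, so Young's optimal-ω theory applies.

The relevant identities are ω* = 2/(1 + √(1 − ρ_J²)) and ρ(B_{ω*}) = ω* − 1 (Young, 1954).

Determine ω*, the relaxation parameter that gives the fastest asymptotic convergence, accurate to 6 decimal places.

ω* = 1.964331

[ρ_J] n=172: ρ(B_J) = cos(π/(n+1)) = cos(π/173) = 0.999835.
√(1−ρ_J²) = |sin(π/173)| = 0.0181585
[ω*] 2 ÷ (1 + 0.0181585) = 2 ÷ 1.0181585 = 1.964331.
ρ_SOR = ω* − 1 = 1.964331 − 1 = 0.964331.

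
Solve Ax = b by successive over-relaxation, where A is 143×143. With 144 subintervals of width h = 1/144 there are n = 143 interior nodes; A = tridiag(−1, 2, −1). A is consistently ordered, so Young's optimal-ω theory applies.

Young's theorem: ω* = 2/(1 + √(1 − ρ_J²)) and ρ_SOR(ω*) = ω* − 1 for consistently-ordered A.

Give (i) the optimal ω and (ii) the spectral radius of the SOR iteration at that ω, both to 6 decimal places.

With n=143, ρ(Jacobi) = cos(π/144) = 0.999762.
√(1−ρ_J²) simplifies to sin(π/144) = 0.0218149.
[ω*] 2 ÷ (1 + 0.0218149) = 2 ÷ 1.0218149 = 1.957302.
and ρ(B_{ω*}) = 1.957302 − 1 = 0.957302.

ω* = 1.957302, ρ_SOR = 0.957302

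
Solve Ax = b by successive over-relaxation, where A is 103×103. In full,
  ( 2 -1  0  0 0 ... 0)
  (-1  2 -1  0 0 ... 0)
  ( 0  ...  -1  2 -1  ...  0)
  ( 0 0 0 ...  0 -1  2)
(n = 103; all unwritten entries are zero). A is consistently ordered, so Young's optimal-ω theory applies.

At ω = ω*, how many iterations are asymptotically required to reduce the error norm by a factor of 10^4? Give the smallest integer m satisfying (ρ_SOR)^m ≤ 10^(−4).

m = 153

spectrum of D⁻¹(L+U) = {cos(kπ/104) : 1≤k≤103}; ρ_J = cos(π/104) = 0.9995438.
√(1−ρ_J²) simplifies to sin(π/104) = 0.0302030.
ω* = 2/(1 + 0.0302030) = 2/1.0302030 = 1.9413650.
and ρ(B_{ω*}) = 1.9413650 − 1 = 0.9413650.
(0.9413650)^m ≤ 10^{−4}  ⇒  m·ln(0.9413650) ≤ −4·ln10  ⇒  m ≥ 152.428  ⇒  m = 153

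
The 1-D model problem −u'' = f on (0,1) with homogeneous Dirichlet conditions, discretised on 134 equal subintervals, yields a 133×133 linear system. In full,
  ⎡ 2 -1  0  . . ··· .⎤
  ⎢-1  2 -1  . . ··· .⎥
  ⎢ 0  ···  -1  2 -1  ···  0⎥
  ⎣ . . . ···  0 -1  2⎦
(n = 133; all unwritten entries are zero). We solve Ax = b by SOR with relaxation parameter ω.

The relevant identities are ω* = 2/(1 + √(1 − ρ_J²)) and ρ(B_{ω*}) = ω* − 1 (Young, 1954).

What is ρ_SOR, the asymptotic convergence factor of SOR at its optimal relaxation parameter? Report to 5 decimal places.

ρ_SOR = 0.95419

B_J for the 133×133 system has eigenvalues cos(kπ/134); ρ_J = cos(π/134) = 0.99973.
1 − cos²(π/134) = sin²(π/134) ⇒ √(1−ρ_J²) = sin(π/134) = 0.023443.
So ω* = 2/1.023443 = 1.95419 (Young).
ρ_SOR = ω* − 1 ≈ 0.95419.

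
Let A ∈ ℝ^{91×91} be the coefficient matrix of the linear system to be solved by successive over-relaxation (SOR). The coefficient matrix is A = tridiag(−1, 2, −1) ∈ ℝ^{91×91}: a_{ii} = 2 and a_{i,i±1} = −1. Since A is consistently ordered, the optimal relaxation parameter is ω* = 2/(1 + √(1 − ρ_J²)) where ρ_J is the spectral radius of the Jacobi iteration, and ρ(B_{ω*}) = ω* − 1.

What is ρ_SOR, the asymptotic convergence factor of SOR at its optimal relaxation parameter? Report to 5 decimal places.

ρ_SOR = 0.93397

With n=91, ρ(Jacobi) = cos(π/92) = 0.99942.
√(1−ρ_J²) = |sin(π/92)| = 0.034141
Young: ω* = 2/(1+√(1−ρ_J²)) = 2/(1+0.034141) = 2/1.034141 = 1.93397.
Hence ρ(B_{ω*}) = 1.93397 − 1 = 0.93397.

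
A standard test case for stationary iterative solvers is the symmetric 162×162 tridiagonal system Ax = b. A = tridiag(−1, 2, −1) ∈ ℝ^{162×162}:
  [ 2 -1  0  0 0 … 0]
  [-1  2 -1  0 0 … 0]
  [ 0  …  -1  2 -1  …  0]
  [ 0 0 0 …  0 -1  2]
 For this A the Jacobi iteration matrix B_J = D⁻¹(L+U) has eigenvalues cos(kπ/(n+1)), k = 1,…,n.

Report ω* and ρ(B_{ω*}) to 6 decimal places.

With n=162, ρ(Jacobi) = cos(π/163) = 0.999814.
√(1−ρ_J²) simplifies to sin(π/163) = 0.0192724.
So ω* = 2/1.0192724 = 1.962184 (Young).
[ρ_SOR] ω* − 1 = 0.962184.

ω* = 1.962184, ρ_SOR = 0.962184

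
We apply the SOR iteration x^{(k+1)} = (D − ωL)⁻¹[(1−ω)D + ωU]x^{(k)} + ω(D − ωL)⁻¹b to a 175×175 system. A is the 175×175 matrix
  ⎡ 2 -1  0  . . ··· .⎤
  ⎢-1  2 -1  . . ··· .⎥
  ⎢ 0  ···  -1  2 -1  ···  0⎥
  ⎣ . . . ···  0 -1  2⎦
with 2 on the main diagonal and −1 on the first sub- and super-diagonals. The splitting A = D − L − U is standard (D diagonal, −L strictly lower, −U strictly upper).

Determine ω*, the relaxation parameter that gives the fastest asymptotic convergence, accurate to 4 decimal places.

½·tridiag(1,0,1) at n=175: λ_k = cos(kπ/176); max |λ| at k=1 ⇒ ρ_J = cos(π/176) ≈ 0.9998.
root = sin(π/176) = 0.01785  (since 1−cos² = sin²).
Young: ω* = 2/(1+√(1−ρ_J²)) = 2/(1+0.01785) = 2/1.01785 = 1.9649.
Hence ρ(B_{ω*}) = 1.9649 − 1 = 0.9649.

ω* = 1.9649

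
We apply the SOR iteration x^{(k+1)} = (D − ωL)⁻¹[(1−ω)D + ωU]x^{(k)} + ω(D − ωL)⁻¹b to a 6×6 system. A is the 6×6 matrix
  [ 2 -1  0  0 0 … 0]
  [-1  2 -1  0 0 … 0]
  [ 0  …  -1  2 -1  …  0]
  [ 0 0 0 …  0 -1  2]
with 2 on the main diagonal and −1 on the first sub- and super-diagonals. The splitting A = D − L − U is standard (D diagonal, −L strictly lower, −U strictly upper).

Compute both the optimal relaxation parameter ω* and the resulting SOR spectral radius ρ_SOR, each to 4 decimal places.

ω* = 1.3948, ρ_SOR = 0.3948

spectrum of D⁻¹(L+U) = {cos(kπ/7) : 1≤k≤6}; ρ_J = cos(π/7) = 0.9010.
1 − cos²(π/7) = sin²(π/7) ⇒ √(1−ρ_J²) = sin(π/7) = 0.43388.
ω* = 2/(1+0.43388) = 1.3948
ρ(B_{ω*}) = ω*−1 = 0.3948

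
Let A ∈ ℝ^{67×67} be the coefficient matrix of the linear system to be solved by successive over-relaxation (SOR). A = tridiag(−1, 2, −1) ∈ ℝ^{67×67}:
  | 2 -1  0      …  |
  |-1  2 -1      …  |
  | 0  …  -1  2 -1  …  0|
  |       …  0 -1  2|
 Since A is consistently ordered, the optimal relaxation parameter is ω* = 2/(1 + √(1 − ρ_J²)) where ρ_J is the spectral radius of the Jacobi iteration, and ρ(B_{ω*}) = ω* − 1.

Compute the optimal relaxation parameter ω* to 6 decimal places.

With n=67, ρ(Jacobi) = cos(π/68) = 0.998933.
√(1−ρ_J²) = |sin(π/68)| = 0.0461835
So ω* = 2/1.0461835 = 1.911711 (Young).
and ρ(B_{ω*}) = 1.911711 − 1 = 0.911711.

ω* = 1.911711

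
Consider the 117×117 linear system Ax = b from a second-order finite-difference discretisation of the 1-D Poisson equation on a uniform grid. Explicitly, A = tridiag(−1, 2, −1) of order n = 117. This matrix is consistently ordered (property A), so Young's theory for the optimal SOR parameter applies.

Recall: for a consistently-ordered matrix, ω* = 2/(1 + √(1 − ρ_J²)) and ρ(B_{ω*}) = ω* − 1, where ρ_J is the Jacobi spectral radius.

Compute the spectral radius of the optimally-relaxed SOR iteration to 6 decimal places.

ρ_J = max_k |cos(kπ/118)| = cos(π/118) = 0.999646
1 − cos²(π/118) = sin²(π/118) ⇒ √(1−ρ_J²) = sin(π/118) = 0.0266205.
ω* = 2 / (1 + 0.0266205) = 2 / 1.0266205 ≈ 1.948140.
ρ(B_{ω*}) = ω*−1 = 0.948140

ρ_SOR = 0.948140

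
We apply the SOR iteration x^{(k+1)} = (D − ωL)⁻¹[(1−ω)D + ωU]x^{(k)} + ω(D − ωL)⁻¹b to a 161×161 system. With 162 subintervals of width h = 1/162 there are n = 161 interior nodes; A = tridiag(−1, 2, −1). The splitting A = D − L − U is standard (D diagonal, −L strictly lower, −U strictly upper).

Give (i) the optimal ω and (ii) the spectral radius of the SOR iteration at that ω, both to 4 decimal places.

ω* = 1.9620, ρ_SOR = 0.9620

ρ_J = max_k |cos(kπ/162)| = cos(π/162) = 0.9998
√(1−ρ_J²) simplifies to sin(π/162) = 0.01939.
So ω* = 2/1.01939 = 1.9620 (Young).
[ρ_SOR] ω* − 1 = 0.9620.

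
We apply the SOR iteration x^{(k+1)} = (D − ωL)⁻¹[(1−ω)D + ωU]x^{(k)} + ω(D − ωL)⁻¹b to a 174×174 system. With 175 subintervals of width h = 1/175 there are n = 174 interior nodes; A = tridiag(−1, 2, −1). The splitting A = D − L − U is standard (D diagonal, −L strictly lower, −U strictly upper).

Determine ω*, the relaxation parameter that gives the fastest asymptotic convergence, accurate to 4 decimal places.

ω* = 1.9647

ρ_J = max_k |cos(kπ/175)| = cos(π/175) = 0.9998
√(1−ρ_J²) simplifies to sin(π/175) = 0.01795.
So ω* = 2/1.01795 = 1.9647 (Young).
ρ(B_{ω*}) = ω*−1 = 0.9647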